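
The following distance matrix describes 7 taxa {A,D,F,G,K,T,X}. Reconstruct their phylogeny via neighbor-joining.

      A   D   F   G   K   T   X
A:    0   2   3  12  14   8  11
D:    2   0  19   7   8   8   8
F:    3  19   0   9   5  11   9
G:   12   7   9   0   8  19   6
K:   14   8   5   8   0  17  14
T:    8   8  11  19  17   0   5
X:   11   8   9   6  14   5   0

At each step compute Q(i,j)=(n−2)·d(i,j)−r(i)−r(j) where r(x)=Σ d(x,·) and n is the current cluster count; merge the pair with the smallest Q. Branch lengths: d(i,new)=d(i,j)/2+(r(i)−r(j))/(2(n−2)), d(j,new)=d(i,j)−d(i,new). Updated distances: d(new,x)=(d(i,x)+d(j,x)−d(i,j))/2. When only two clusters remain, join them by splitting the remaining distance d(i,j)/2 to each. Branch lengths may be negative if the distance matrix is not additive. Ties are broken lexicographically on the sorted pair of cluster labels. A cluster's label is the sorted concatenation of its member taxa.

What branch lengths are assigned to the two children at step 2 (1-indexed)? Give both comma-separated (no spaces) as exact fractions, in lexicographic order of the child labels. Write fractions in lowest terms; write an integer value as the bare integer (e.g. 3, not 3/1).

65/16,15/16

iteration 1: select F,K (d=5, Q=-97); attach at lengths (3/2, 7/2); label the merged cluster FK
  updated: d(A,FK)=6, d(D,FK)=11, d(FK,G)=6, d(FK,T)=23/2, d(FK,X)=9
iteration 2: select T,X (d=5, Q=-141/2); attach at lengths (65/16, 15/16); label the merged cluster TX
  updated: d(A,TX)=7, d(D,TX)=11/2, d(FK,TX)=31/4, d(G,TX)=10
iteration 3: select FK,G (d=6, Q=-191/4); attach at lengths (55/24, 89/24); label the merged cluster FGK
  updated: d(A,FGK)=6, d(D,FGK)=6, d(FGK,TX)=47/8
iteration 4: select A,D (d=2, Q=-49/2); attach at lengths (11/8, 5/8); label the merged cluster AD
  updated: d(AD,FGK)=5, d(AD,TX)=21/4
iteration 5: select AD,FGK (d=5, Q=-129/8); attach at lengths (35/16, 45/16); label the merged cluster ADFGK
  updated: d(ADFGK,TX)=49/16
iteration 6: select ADFGK,TX (d=49/16); attach at lengths (49/32, 49/32); label the merged cluster ADFGKTX
final tree: (((A:11/8,D:5/8):35/16,((F:3/2,K:7/2):55/24,G:89/24):45/16):49/32,(T:65/16,X:15/16):49/32)
total length: 417/16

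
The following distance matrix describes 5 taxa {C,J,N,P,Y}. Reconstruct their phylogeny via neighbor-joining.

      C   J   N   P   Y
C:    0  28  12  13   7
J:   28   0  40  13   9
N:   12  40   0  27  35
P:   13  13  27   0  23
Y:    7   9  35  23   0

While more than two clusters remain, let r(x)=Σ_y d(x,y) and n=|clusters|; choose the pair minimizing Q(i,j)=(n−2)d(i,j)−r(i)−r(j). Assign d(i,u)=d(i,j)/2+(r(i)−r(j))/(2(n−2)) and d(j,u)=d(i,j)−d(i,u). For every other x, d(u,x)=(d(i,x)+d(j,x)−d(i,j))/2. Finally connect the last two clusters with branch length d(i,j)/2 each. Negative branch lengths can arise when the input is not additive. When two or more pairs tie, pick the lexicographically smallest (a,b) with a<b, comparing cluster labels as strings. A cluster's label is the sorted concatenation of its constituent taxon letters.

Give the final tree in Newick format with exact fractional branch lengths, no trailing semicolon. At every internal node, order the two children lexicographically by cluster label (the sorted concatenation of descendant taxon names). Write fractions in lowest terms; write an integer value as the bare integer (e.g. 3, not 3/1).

step 1: merge (C,N) at d=12, Q=-138; branch lengths C→-3, N→15; new cluster CN
  updated: d(CN,J)=28, d(CN,P)=14, d(CN,Y)=15
step 2: merge (CN,P) at d=14, Q=-79; branch lengths CN→35/4, P→21/4; new cluster CNP
  updated: d(CNP,J)=27/2, d(CNP,Y)=12
step 3: merge (CNP,J) at d=27/2, Q=-69/2; branch lengths CNP→33/4, J→21/4; new cluster CJNP
  updated: d(CJNP,Y)=15/4
step 4: merge (CJNP,Y) at d=15/4; branch lengths CJNP→15/8, Y→15/8; new cluster CJNPY
final tree: ((((C:-3,N:15):35/4,P:21/4):33/4,J:21/4):15/8,Y:15/8)
total length: 173/4

((((C:-3,N:15):35/4,P:21/4):33/4,J:21/4):15/8,Y:15/8)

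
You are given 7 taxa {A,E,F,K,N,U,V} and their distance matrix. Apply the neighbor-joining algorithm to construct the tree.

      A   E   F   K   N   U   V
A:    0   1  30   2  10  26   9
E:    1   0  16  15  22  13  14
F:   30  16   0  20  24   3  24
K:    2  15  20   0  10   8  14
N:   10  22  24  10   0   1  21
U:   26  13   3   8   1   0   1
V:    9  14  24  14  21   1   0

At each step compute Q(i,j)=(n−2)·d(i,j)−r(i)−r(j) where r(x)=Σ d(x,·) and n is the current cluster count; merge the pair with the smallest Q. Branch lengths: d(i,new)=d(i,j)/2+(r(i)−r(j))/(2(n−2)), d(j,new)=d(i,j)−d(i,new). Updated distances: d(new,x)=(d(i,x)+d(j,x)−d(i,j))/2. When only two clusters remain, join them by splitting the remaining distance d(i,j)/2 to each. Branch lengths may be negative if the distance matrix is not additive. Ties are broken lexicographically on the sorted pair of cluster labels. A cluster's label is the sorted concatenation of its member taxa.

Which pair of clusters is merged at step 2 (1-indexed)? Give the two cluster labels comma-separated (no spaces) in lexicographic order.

step 1: merge (A,E) at d=1, Q=-154; branch lengths A→1/5, E→4/5; new cluster AE
  updated: d(AE,F)=45/2, d(AE,K)=8, d(AE,N)=31/2, d(AE,U)=19, d(AE,V)=11
step 2: merge (F,U) at d=3, Q=-227/2; branch lengths F→147/16, U→-99/16; new cluster FU
  updated: d(AE,FU)=77/4, d(FU,K)=25/2, d(FU,N)=11, d(FU,V)=11
step 3: merge (FU,N) at d=11, Q=-313/4; branch lengths FU→39/8, N→49/8; new cluster FNU
  updated: d(AE,FNU)=95/8, d(FNU,K)=23/4, d(FNU,V)=21/2
step 4: merge (AE,V) at d=11, Q=-355/8; branch lengths AE→139/32, V→213/32; new cluster AEV
  updated: d(AEV,FNU)=91/16, d(AEV,K)=11/2
step 5: merge (AEV,FNU) at d=91/16, Q=-271/16; branch lengths AEV→87/32, FNU→95/32; new cluster AEFNUV
  updated: d(AEFNUV,K)=89/32
step 6: merge (AEFNUV,K) at d=89/32; branch lengths AEFNUV→89/64, K→89/64; new cluster AEFKNUV
final tree: ((((A:1/5,E:4/5):139/32,V:213/32):87/32,((F:147/16,U:-99/16):39/8,N:49/8):95/32):89/64,K:89/64)
total length: 1103/32

F,U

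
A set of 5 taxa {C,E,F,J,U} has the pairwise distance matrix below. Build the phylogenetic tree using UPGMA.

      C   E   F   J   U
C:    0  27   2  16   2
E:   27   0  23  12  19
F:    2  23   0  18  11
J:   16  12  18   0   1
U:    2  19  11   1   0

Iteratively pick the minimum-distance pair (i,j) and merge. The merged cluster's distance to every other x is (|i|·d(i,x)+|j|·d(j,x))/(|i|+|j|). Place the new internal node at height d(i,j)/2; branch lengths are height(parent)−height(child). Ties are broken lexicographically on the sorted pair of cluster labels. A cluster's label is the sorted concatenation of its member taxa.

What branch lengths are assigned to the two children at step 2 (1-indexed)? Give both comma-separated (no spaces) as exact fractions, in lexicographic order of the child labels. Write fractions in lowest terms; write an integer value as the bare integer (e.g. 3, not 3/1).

1. join J+U (d=1) ⇒ JU; edges |J|=1/2, |U|=1/2
  updated: d(C,JU)=9, d(E,JU)=31/2, d(F,JU)=29/2
2. join C+F (d=2) ⇒ CF; edges |C|=1, |F|=1
  updated: d(CF,E)=25, d(CF,JU)=47/4
3. join CF+JU (d=47/4) ⇒ CFJU; edges |CF|=39/8, |JU|=43/8
  updated: d(CFJU,E)=81/4
4. join CFJU+E (d=81/4) ⇒ CEFJU; edges |CFJU|=17/4, |E|=81/8
final tree: (((C:1,F:1):39/8,(J:1/2,U:1/2):43/8):17/4,E:81/8)
total length: 221/8

1,1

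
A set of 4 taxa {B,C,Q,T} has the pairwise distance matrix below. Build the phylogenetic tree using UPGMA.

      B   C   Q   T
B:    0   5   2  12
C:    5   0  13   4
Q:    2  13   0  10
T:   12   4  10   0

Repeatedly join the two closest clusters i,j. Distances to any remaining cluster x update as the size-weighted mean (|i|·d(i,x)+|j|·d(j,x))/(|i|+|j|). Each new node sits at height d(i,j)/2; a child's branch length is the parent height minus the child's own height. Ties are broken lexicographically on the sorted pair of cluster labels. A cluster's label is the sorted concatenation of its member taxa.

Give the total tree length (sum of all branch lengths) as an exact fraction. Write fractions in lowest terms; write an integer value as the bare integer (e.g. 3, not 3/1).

13

1. join B+Q (d=2) ⇒ BQ; edges |B|=1, |Q|=1
  updated: d(BQ,C)=9, d(BQ,T)=11
2. join C+T (d=4) ⇒ CT; edges |C|=2, |T|=2
  updated: d(BQ,CT)=10
3. join BQ+CT (d=10) ⇒ BCQT; edges |BQ|=4, |CT|=3
final tree: ((B:1,Q:1):4,(C:2,T:2):3)
total length: 13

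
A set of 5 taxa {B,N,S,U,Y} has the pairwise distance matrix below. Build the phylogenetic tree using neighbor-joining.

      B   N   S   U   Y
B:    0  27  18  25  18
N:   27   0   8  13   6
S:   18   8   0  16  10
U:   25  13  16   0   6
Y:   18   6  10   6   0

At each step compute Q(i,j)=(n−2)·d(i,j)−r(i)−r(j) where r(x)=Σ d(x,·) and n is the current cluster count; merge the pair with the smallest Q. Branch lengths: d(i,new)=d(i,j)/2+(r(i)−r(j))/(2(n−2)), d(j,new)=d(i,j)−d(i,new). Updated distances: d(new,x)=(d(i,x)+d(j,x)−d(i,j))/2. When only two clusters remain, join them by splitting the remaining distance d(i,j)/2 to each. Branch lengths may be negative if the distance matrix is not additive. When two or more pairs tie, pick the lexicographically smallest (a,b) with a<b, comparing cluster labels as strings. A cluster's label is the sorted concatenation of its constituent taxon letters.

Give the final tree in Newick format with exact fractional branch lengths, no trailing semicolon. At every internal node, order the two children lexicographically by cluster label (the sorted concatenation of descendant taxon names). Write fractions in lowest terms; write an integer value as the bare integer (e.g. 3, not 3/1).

1. join B+S (d=18, Q=-86) ⇒ BS; edges |B|=15, |S|=3
  updated: d(BS,N)=17/2, d(BS,U)=23/2, d(BS,Y)=5
2. join BS+N (d=17/2, Q=-71/2) ⇒ BNS; edges |BS|=29/8, |N|=39/8
  updated: d(BNS,U)=8, d(BNS,Y)=5/4
3. join BNS+U (d=8, Q=-61/4) ⇒ BNSU; edges |BNS|=13/8, |U|=51/8
  updated: d(BNSU,Y)=-3/8
4. join BNSU+Y (d=-3/8) ⇒ BNSUY; edges |BNSU|=-3/16, |Y|=-3/16
final tree: ((((B:15,S:3):29/8,N:39/8):13/8,U:51/8):-3/16,Y:-3/16)
total length: 273/8

((((B:15,S:3):29/8,N:39/8):13/8,U:51/8):-3/16,Y:-3/16)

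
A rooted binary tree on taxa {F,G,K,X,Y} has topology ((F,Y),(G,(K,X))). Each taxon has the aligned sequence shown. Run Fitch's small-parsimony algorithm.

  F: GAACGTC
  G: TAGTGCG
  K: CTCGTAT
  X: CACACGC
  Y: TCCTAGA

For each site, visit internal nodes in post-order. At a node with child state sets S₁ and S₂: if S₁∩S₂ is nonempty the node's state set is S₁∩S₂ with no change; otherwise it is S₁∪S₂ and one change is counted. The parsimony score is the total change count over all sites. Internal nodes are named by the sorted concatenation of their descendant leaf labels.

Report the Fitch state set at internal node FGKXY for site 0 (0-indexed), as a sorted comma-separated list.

T

FY@0: {G} ∪ {T} = {G,T} (union, +1)
KX@0: {C} ∩ {C} = {C} (intersection, +0)
GKX@0: {T} ∪ {C} = {C,T} (union, +1)
FGKXY@0: {G,T} ∩ {C,T} = {T} (intersection, +0)
FY@1: {A} ∪ {C} = {A,C} (union, +1)
KX@1: {T} ∪ {A} = {A,T} (union, +1)
GKX@1: {A} ∩ {A,T} = {A} (intersection, +0)
FGKXY@1: {A,C} ∩ {A} = {A} (intersection, +0)
FY@2: {A} ∪ {C} = {A,C} (union, +1)
KX@2: {C} ∩ {C} = {C} (intersection, +0)
GKX@2: {G} ∪ {C} = {C,G} (union, +1)
FGKXY@2: {A,C} ∩ {C,G} = {C} (intersection, +0)
FY@3: {C} ∪ {T} = {C,T} (union, +1)
KX@3: {G} ∪ {A} = {A,G} (union, +1)
GKX@3: {T} ∪ {A,G} = {A,G,T} (union, +1)
FGKXY@3: {C,T} ∩ {A,G,T} = {T} (intersection, +0)
FY@4: {G} ∪ {A} = {A,G} (union, +1)
KX@4: {T} ∪ {C} = {C,T} (union, +1)
GKX@4: {G} ∪ {C,T} = {C,G,T} (union, +1)
FGKXY@4: {A,G} ∩ {C,G,T} = {G} (intersection, +0)
FY@5: {T} ∪ {G} = {G,T} (union, +1)
KX@5: {A} ∪ {G} = {A,G} (union, +1)
GKX@5: {C} ∪ {A,G} = {A,C,G} (union, +1)
FGKXY@5: {G,T} ∩ {A,C,G} = {G} (intersection, +0)
FY@6: {C} ∪ {A} = {A,C} (union, +1)
KX@6: {T} ∪ {C} = {C,T} (union, +1)
GKX@6: {G} ∪ {C,T} = {C,G,T} (union, +1)
FGKXY@6: {A,C} ∩ {C,G,T} = {C} (intersection, +0)
per-site changes: [2, 2, 2, 3, 3, 3, 3]; total = 18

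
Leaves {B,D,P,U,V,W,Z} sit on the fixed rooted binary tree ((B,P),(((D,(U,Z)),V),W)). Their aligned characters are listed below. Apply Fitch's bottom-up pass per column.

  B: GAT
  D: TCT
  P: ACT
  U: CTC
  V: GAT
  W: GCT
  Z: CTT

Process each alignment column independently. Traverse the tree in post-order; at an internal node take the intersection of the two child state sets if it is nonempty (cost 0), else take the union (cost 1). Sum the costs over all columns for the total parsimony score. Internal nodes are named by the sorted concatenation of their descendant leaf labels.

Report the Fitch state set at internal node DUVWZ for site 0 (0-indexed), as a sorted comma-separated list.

G

BP@0: {G} ∪ {A} = {A,G} (union, +1)
UZ@0: {C} ∩ {C} = {C} (intersection, +0)
DUZ@0: {T} ∪ {C} = {C,T} (union, +1)
DUVZ@0: {C,T} ∪ {G} = {C,G,T} (union, +1)
DUVWZ@0: {C,G,T} ∩ {G} = {G} (intersection, +0)
BDPUVWZ@0: {A,G} ∩ {G} = {G} (intersection, +0)
BP@1: {A} ∪ {C} = {A,C} (union, +1)
UZ@1: {T} ∩ {T} = {T} (intersection, +0)
DUZ@1: {C} ∪ {T} = {C,T} (union, +1)
DUVZ@1: {C,T} ∪ {A} = {A,C,T} (union, +1)
DUVWZ@1: {A,C,T} ∩ {C} = {C} (intersection, +0)
BDPUVWZ@1: {A,C} ∩ {C} = {C} (intersection, +0)
BP@2: {T} ∩ {T} = {T} (intersection, +0)
UZ@2: {C} ∪ {T} = {C,T} (union, +1)
DUZ@2: {T} ∩ {C,T} = {T} (intersection, +0)
DUVZ@2: {T} ∩ {T} = {T} (intersection, +0)
DUVWZ@2: {T} ∩ {T} = {T} (intersection, +0)
BDPUVWZ@2: {T} ∩ {T} = {T} (intersection, +0)
per-site changes: [3, 3, 1]; total = 7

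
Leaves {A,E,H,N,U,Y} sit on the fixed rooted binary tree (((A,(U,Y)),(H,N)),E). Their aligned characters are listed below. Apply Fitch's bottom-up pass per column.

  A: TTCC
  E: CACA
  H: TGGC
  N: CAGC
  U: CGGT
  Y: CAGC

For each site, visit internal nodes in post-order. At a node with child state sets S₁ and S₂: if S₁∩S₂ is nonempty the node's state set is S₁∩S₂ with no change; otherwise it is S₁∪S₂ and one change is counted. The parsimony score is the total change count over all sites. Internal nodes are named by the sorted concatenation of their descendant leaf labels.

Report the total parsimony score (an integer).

9

[col 0] UY: children U:{C}, Y:{C} ∩→ {C}; cost 0
[col 0] AUY: children A:{T}, UY:{C} ∪→ {C,T}; cost 1
[col 0] HN: children H:{T}, N:{C} ∪→ {C,T}; cost 1
[col 0] AHNUY: children AUY:{C,T}, HN:{C,T} ∩→ {C,T}; cost 0
[col 0] AEHNUY: children AHNUY:{C,T}, E:{C} ∩→ {C}; cost 0
[col 1] UY: children U:{G}, Y:{A} ∪→ {A,G}; cost 1
[col 1] AUY: children A:{T}, UY:{A,G} ∪→ {A,G,T}; cost 1
[col 1] HN: children H:{G}, N:{A} ∪→ {A,G}; cost 1
[col 1] AHNUY: children AUY:{A,G,T}, HN:{A,G} ∩→ {A,G}; cost 0
[col 1] AEHNUY: children AHNUY:{A,G}, E:{A} ∩→ {A}; cost 0
[col 2] UY: children U:{G}, Y:{G} ∩→ {G}; cost 0
[col 2] AUY: children A:{C}, UY:{G} ∪→ {C,G}; cost 1
[col 2] HN: children H:{G}, N:{G} ∩→ {G}; cost 0
[col 2] AHNUY: children AUY:{C,G}, HN:{G} ∩→ {G}; cost 0
[col 2] AEHNUY: children AHNUY:{G}, E:{C} ∪→ {C,G}; cost 1
[col 3] UY: children U:{T}, Y:{C} ∪→ {C,T}; cost 1
[col 3] AUY: children A:{C}, UY:{C,T} ∩→ {C}; cost 0
[col 3] HN: children H:{C}, N:{C} ∩→ {C}; cost 0
[col 3] AHNUY: children AUY:{C}, HN:{C} ∩→ {C}; cost 0
[col 3] AEHNUY: children AHNUY:{C}, E:{A} ∪→ {A,C}; cost 1
per-site changes: [2, 3, 2, 2]; total = 9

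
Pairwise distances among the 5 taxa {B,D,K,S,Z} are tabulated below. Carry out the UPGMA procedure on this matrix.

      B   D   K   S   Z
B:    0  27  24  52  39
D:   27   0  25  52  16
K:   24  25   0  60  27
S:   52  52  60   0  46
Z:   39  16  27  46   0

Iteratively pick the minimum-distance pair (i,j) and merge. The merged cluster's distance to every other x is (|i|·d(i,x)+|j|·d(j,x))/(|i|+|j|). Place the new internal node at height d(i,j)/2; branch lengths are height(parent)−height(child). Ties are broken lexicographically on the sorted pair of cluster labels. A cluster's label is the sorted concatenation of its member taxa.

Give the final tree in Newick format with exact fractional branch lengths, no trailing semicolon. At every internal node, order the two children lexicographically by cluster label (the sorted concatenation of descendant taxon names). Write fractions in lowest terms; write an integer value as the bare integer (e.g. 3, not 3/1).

(((B:12,K:12):11/4,(D:8,Z:8):27/4):23/2,S:105/4)

iteration 1: select D,Z (d=16); attach at lengths (8, 8); label the merged cluster DZ
  updated: d(B,DZ)=33, d(DZ,K)=26, d(DZ,S)=49
iteration 2: select B,K (d=24); attach at lengths (12, 12); label the merged cluster BK
  updated: d(BK,DZ)=59/2, d(BK,S)=56
iteration 3: select BK,DZ (d=59/2); attach at lengths (11/4, 27/4); label the merged cluster BDKZ
  updated: d(BDKZ,S)=105/2
iteration 4: select BDKZ,S (d=105/2); attach at lengths (23/2, 105/4); label the merged cluster BDKSZ
final tree: (((B:12,K:12):11/4,(D:8,Z:8):27/4):23/2,S:105/4)
total length: 349/4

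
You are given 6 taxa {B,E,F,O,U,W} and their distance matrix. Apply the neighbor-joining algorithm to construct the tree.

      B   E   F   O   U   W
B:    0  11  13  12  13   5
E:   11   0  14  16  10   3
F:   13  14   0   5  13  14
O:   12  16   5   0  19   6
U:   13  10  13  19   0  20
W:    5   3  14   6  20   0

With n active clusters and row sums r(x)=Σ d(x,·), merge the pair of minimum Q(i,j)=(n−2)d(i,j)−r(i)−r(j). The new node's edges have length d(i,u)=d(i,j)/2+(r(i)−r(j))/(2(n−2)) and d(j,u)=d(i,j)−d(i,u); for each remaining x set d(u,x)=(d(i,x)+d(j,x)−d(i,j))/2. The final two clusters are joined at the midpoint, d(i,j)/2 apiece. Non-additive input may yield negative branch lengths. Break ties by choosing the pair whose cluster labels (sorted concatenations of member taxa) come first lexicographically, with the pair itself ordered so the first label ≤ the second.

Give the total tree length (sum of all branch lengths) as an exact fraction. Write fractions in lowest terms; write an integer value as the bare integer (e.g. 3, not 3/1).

step 1: merge (F,O) at d=5, Q=-97; branch lengths F→21/8, O→19/8; new cluster FO
  updated: d(B,FO)=10, d(E,FO)=25/2, d(FO,U)=27/2, d(FO,W)=15/2
step 2: merge (E,U) at d=10, Q=-63; branch lengths E→5/3, U→25/3; new cluster EU
  updated: d(B,EU)=7, d(EU,FO)=8, d(EU,W)=13/2
step 3: merge (B,W) at d=5, Q=-31; branch lengths B→13/4, W→7/4; new cluster BW
  updated: d(BW,EU)=17/4, d(BW,FO)=25/4
step 4: merge (BW,EU) at d=17/4, Q=-37/2; branch lengths BW→5/4, EU→3; new cluster BEUW
  updated: d(BEUW,FO)=5
step 5: merge (BEUW,FO) at d=5; branch lengths BEUW→5/2, FO→5/2; new cluster BEFOUW
final tree: (((B:13/4,W:7/4):5/4,(E:5/3,U:25/3):3):5/2,(F:21/8,O:19/8):5/2)
total length: 117/4

117/4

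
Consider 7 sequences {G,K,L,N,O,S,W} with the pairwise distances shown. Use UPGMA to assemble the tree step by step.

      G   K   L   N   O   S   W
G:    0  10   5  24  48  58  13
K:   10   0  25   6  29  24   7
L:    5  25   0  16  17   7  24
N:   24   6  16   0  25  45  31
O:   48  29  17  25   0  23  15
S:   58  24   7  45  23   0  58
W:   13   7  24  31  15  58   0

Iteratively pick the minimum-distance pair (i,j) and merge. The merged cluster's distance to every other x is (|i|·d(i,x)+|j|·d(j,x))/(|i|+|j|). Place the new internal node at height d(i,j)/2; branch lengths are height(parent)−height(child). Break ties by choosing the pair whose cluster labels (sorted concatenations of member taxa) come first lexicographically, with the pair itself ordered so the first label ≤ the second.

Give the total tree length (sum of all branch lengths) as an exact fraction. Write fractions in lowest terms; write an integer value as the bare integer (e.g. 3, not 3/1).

1. join G+L (d=5) ⇒ GL; edges |G|=5/2, |L|=5/2
  updated: d(GL,K)=35/2, d(GL,N)=20, d(GL,O)=65/2, d(GL,S)=65/2, d(GL,W)=37/2
2. join K+N (d=6) ⇒ KN; edges |K|=3, |N|=3
  updated: d(GL,KN)=75/4, d(KN,O)=27, d(KN,S)=69/2, d(KN,W)=19
3. join O+W (d=15) ⇒ OW; edges |O|=15/2, |W|=15/2
  updated: d(GL,OW)=51/2, d(KN,OW)=23, d(OW,S)=81/2
4. join GL+KN (d=75/4) ⇒ GKLN; edges |GL|=55/8, |KN|=51/8
  updated: d(GKLN,OW)=97/4, d(GKLN,S)=67/2
5. join GKLN+OW (d=97/4) ⇒ GKLNOW; edges |GKLN|=11/4, |OW|=37/8
  updated: d(GKLNOW,S)=215/6
6. join GKLNOW+S (d=215/6) ⇒ GKLNOSW; edges |GKLNOW|=139/24, |S|=215/12
final tree: ((((G:5/2,L:5/2):55/8,(K:3,N:3):51/8):11/4,(O:15/2,W:15/2):37/8):139/24,S:215/12)
total length: 211/3

211/3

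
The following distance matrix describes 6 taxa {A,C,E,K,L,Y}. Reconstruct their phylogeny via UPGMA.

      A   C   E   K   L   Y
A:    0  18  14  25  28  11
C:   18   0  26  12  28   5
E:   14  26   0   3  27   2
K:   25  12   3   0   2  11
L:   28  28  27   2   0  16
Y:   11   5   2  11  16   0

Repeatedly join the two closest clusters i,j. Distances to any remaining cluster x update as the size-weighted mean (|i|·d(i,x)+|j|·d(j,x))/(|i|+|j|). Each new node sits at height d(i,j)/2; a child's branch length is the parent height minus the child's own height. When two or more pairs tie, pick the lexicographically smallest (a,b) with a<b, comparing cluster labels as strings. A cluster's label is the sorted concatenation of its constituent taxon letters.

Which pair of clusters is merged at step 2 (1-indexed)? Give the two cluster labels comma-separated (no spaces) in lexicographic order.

K,L

step 1: merge (E,Y) at d=2; branch lengths E→1, Y→1; new cluster EY
  updated: d(A,EY)=25/2, d(C,EY)=31/2, d(EY,K)=7, d(EY,L)=43/2
step 2: merge (K,L) at d=2; branch lengths K→1, L→1; new cluster KL
  updated: d(A,KL)=53/2, d(C,KL)=20, d(EY,KL)=57/4
step 3: merge (A,EY) at d=25/2; branch lengths A→25/4, EY→21/4; new cluster AEY
  updated: d(AEY,C)=49/3, d(AEY,KL)=55/3
step 4: merge (AEY,C) at d=49/3; branch lengths AEY→23/12, C→49/6; new cluster ACEY
  updated: d(ACEY,KL)=75/4
step 5: merge (ACEY,KL) at d=75/4; branch lengths ACEY→29/24, KL→67/8; new cluster ACEKLY
final tree: (((A:25/4,(E:1,Y:1):21/4):23/12,C:49/6):29/24,(K:1,L:1):67/8)
total length: 211/6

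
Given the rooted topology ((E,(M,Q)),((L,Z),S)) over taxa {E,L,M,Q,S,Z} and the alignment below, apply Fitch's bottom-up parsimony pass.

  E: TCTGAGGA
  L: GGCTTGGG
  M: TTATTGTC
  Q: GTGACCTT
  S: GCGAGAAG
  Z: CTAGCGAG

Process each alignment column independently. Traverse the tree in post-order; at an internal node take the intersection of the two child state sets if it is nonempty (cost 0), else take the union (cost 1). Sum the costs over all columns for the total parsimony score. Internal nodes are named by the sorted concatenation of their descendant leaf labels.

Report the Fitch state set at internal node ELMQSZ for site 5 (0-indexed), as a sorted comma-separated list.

G

site 0, node MQ: M={T} ∪ Q={G} → {G,T} (+1)
site 0, node EMQ: E={T} ∩ MQ={G,T} → {T} (+0)
site 0, node LZ: L={G} ∪ Z={C} → {C,G} (+1)
site 0, node LSZ: LZ={C,G} ∩ S={G} → {G} (+0)
site 0, node ELMQSZ: EMQ={T} ∪ LSZ={G} → {G,T} (+1)
site 1, node MQ: M={T} ∩ Q={T} → {T} (+0)
site 1, node EMQ: E={C} ∪ MQ={T} → {C,T} (+1)
site 1, node LZ: L={G} ∪ Z={T} → {G,T} (+1)
site 1, node LSZ: LZ={G,T} ∪ S={C} → {C,G,T} (+1)
site 1, node ELMQSZ: EMQ={C,T} ∩ LSZ={C,G,T} → {C,T} (+0)
site 2, node MQ: M={A} ∪ Q={G} → {A,G} (+1)
site 2, node EMQ: E={T} ∪ MQ={A,G} → {A,G,T} (+1)
site 2, node LZ: L={C} ∪ Z={A} → {A,C} (+1)
site 2, node LSZ: LZ={A,C} ∪ S={G} → {A,C,G} (+1)
site 2, node ELMQSZ: EMQ={A,G,T} ∩ LSZ={A,C,G} → {A,G} (+0)
site 3, node MQ: M={T} ∪ Q={A} → {A,T} (+1)
site 3, node EMQ: E={G} ∪ MQ={A,T} → {A,G,T} (+1)
site 3, node LZ: L={T} ∪ Z={G} → {G,T} (+1)
site 3, node LSZ: LZ={G,T} ∪ S={A} → {A,G,T} (+1)
site 3, node ELMQSZ: EMQ={A,G,T} ∩ LSZ={A,G,T} → {A,G,T} (+0)
site 4, node MQ: M={T} ∪ Q={C} → {C,T} (+1)
site 4, node EMQ: E={A} ∪ MQ={C,T} → {A,C,T} (+1)
site 4, node LZ: L={T} ∪ Z={C} → {C,T} (+1)
site 4, node LSZ: LZ={C,T} ∪ S={G} → {C,G,T} (+1)
site 4, node ELMQSZ: EMQ={A,C,T} ∩ LSZ={C,G,T} → {C,T} (+0)
site 5, node MQ: M={G} ∪ Q={C} → {C,G} (+1)
site 5, node EMQ: E={G} ∩ MQ={C,G} → {G} (+0)
site 5, node LZ: L={G} ∩ Z={G} → {G} (+0)
site 5, node LSZ: LZ={G} ∪ S={A} → {A,G} (+1)
site 5, node ELMQSZ: EMQ={G} ∩ LSZ={A,G} → {G} (+0)
site 6, node MQ: M={T} ∩ Q={T} → {T} (+0)
site 6, node EMQ: E={G} ∪ MQ={T} → {G,T} (+1)
site 6, node LZ: L={G} ∪ Z={A} → {A,G} (+1)
site 6, node LSZ: LZ={A,G} ∩ S={A} → {A} (+0)
site 6, node ELMQSZ: EMQ={G,T} ∪ LSZ={A} → {A,G,T} (+1)
site 7, node MQ: M={C} ∪ Q={T} → {C,T} (+1)
site 7, node EMQ: E={A} ∪ MQ={C,T} → {A,C,T} (+1)
site 7, node LZ: L={G} ∩ Z={G} → {G} (+0)
site 7, node LSZ: LZ={G} ∩ S={G} → {G} (+0)
site 7, node ELMQSZ: EMQ={A,C,T} ∪ LSZ={G} → {A,C,G,T} (+1)
per-site changes: [3, 3, 4, 4, 4, 2, 3, 3]; total = 26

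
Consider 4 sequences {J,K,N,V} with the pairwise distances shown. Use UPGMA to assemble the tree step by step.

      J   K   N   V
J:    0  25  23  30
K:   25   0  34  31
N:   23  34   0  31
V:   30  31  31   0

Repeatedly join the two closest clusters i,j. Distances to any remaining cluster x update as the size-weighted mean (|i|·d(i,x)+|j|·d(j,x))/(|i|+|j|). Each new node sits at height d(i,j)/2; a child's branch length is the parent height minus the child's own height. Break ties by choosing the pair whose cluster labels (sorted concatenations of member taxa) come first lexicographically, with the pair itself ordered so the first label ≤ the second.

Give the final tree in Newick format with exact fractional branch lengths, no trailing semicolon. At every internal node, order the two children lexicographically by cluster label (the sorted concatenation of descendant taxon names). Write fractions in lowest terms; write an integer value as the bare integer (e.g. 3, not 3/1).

1. join J+N (d=23) ⇒ JN; edges |J|=23/2, |N|=23/2
  updated: d(JN,K)=59/2, d(JN,V)=61/2
2. join JN+K (d=59/2) ⇒ JKN; edges |JN|=13/4, |K|=59/4
  updated: d(JKN,V)=92/3
3. join JKN+V (d=92/3) ⇒ JKNV; edges |JKN|=7/12, |V|=46/3
final tree: (((J:23/2,N:23/2):13/4,K:59/4):7/12,V:46/3)
total length: 683/12

(((J:23/2,N:23/2):13/4,K:59/4):7/12,V:46/3)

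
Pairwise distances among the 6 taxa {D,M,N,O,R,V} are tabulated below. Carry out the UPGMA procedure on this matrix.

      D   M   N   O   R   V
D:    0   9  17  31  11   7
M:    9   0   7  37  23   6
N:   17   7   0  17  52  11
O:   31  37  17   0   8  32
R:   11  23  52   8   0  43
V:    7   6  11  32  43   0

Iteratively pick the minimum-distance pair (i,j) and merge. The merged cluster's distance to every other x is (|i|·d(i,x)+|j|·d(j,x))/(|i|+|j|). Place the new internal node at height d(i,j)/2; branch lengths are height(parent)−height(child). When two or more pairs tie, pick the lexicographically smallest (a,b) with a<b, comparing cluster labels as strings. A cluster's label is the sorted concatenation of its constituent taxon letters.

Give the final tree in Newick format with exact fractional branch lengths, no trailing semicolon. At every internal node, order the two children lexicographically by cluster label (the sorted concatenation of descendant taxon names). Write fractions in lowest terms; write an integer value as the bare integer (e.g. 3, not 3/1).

iteration 1: select M,V (d=6); attach at lengths (3, 3); label the merged cluster MV
  updated: d(D,MV)=8, d(MV,N)=9, d(MV,O)=69/2, d(MV,R)=33
iteration 2: select D,MV (d=8); attach at lengths (4, 1); label the merged cluster DMV
  updated: d(DMV,N)=35/3, d(DMV,O)=100/3, d(DMV,R)=77/3
iteration 3: select O,R (d=8); attach at lengths (4, 4); label the merged cluster OR
  updated: d(DMV,OR)=59/2, d(N,OR)=69/2
iteration 4: select DMV,N (d=35/3); attach at lengths (11/6, 35/6); label the merged cluster DMNV
  updated: d(DMNV,OR)=123/4
iteration 5: select DMNV,OR (d=123/4); attach at lengths (229/24, 91/8); label the merged cluster DMNORV
final tree: (((D:4,(M:3,V:3):1):11/6,N:35/6):229/24,(O:4,R:4):91/8)
total length: 571/12

(((D:4,(M:3,V:3):1):11/6,N:35/6):229/24,(O:4,R:4):91/8)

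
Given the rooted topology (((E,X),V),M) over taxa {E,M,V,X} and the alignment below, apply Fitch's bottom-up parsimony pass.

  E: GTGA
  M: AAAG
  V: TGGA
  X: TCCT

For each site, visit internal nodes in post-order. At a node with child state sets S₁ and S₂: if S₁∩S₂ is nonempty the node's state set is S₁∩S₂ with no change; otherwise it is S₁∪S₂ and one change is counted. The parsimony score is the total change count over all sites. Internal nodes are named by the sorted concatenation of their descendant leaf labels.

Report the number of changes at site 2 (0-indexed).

2

EX@0: {G} ∪ {T} = {G,T} (union, +1)
EVX@0: {G,T} ∩ {T} = {T} (intersection, +0)
EMVX@0: {T} ∪ {A} = {A,T} (union, +1)
EX@1: {T} ∪ {C} = {C,T} (union, +1)
EVX@1: {C,T} ∪ {G} = {C,G,T} (union, +1)
EMVX@1: {C,G,T} ∪ {A} = {A,C,G,T} (union, +1)
EX@2: {G} ∪ {C} = {C,G} (union, +1)
EVX@2: {C,G} ∩ {G} = {G} (intersection, +0)
EMVX@2: {G} ∪ {A} = {A,G} (union, +1)
EX@3: {A} ∪ {T} = {A,T} (union, +1)
EVX@3: {A,T} ∩ {A} = {A} (intersection, +0)
EMVX@3: {A} ∪ {G} = {A,G} (union, +1)
per-site changes: [2, 3, 2, 2]; total = 9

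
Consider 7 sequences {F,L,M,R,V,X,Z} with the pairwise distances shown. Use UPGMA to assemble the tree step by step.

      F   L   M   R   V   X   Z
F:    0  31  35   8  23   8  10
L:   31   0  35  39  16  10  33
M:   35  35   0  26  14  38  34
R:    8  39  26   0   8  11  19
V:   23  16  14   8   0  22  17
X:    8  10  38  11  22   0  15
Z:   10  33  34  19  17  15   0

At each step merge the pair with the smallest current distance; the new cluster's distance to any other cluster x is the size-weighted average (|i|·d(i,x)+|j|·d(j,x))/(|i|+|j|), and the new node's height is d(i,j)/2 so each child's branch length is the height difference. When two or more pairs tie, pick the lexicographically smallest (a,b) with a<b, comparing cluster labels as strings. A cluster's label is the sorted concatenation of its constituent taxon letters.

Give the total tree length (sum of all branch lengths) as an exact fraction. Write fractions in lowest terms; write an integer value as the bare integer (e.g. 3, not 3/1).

3029/48

step 1: merge (F,R) at d=8; branch lengths F→4, R→4; new cluster FR
  updated: d(FR,L)=35, d(FR,M)=61/2, d(FR,V)=31/2, d(FR,X)=19/2, d(FR,Z)=29/2
step 2: merge (FR,X) at d=19/2; branch lengths FR→3/4, X→19/4; new cluster FRX
  updated: d(FRX,L)=80/3, d(FRX,M)=33, d(FRX,V)=53/3, d(FRX,Z)=44/3
step 3: merge (M,V) at d=14; branch lengths M→7, V→7; new cluster MV
  updated: d(FRX,MV)=76/3, d(L,MV)=51/2, d(MV,Z)=51/2
step 4: merge (FRX,Z) at d=44/3; branch lengths FRX→31/12, Z→22/3; new cluster FRXZ
  updated: d(FRXZ,L)=113/4, d(FRXZ,MV)=203/8
step 5: merge (FRXZ,MV) at d=203/8; branch lengths FRXZ→257/48, MV→91/16; new cluster FMRVXZ
  updated: d(FMRVXZ,L)=82/3
step 6: merge (FMRVXZ,L) at d=82/3; branch lengths FMRVXZ→47/48, L→41/3; new cluster FLMRVXZ
final tree: (((((F:4,R:4):3/4,X:19/4):31/12,Z:22/3):257/48,(M:7,V:7):91/16):47/48,L:41/3)
total length: 3029/48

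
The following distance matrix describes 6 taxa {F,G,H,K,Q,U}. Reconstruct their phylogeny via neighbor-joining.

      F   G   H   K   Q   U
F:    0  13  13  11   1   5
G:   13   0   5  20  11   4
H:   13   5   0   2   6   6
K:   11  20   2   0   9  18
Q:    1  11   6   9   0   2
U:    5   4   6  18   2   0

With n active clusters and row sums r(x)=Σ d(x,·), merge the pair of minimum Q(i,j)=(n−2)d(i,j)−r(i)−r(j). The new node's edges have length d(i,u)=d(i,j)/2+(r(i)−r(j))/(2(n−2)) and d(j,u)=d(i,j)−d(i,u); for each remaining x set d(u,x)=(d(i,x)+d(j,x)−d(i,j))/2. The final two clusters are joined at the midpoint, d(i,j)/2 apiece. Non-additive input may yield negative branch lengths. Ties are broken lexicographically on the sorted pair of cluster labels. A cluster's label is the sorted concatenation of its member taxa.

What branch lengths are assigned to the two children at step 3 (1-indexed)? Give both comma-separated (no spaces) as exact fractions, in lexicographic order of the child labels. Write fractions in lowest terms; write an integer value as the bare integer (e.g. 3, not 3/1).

9/4,-5/4

step 1: merge (H,K) at d=2, Q=-84; branch lengths H→-5/2, K→9/2; new cluster HK
  updated: d(F,HK)=11, d(G,HK)=23/2, d(HK,Q)=13/2, d(HK,U)=11
step 2: merge (G,U) at d=4, Q=-99/2; branch lengths G→59/12, U→-11/12; new cluster GU
  updated: d(F,GU)=7, d(GU,HK)=37/4, d(GU,Q)=9/2
step 3: merge (F,Q) at d=1, Q=-29; branch lengths F→9/4, Q→-5/4; new cluster FQ
  updated: d(FQ,GU)=21/4, d(FQ,HK)=33/4
step 4: merge (FQ,GU) at d=21/4, Q=-91/4; branch lengths FQ→17/8, GU→25/8; new cluster FGQU
  updated: d(FGQU,HK)=49/8
step 5: merge (FGQU,HK) at d=49/8; branch lengths FGQU→49/16, HK→49/16; new cluster FGHKQU
final tree: (((F:9/4,Q:-5/4):17/8,(G:59/12,U:-11/12):25/8):49/16,(H:-5/2,K:9/2):49/16)
total length: 147/8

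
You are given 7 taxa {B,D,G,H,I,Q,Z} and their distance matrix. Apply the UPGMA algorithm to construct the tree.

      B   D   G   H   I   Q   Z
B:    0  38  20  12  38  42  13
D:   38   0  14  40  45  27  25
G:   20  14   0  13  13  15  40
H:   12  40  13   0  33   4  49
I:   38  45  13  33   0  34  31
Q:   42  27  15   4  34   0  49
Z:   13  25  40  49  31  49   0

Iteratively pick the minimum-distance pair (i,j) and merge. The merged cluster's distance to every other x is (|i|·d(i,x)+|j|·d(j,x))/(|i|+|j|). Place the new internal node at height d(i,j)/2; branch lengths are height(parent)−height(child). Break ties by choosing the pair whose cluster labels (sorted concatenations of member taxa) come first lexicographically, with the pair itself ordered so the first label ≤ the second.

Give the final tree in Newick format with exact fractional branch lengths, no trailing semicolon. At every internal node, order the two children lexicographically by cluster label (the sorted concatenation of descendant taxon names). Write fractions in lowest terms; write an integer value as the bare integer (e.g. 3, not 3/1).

1. join H+Q (d=4) ⇒ HQ; edges |H|=2, |Q|=2
  updated: d(B,HQ)=27, d(D,HQ)=67/2, d(G,HQ)=14, d(HQ,I)=67/2, d(HQ,Z)=49
2. join B+Z (d=13) ⇒ BZ; edges |B|=13/2, |Z|=13/2
  updated: d(BZ,D)=63/2, d(BZ,G)=30, d(BZ,HQ)=38, d(BZ,I)=69/2
3. join G+I (d=13) ⇒ GI; edges |G|=13/2, |I|=13/2
  updated: d(BZ,GI)=129/4, d(D,GI)=59/2, d(GI,HQ)=95/4
4. join GI+HQ (d=95/4) ⇒ GHIQ; edges |GI|=43/8, |HQ|=79/8
  updated: d(BZ,GHIQ)=281/8, d(D,GHIQ)=63/2
5. join BZ+D (d=63/2) ⇒ BDZ; edges |BZ|=37/4, |D|=63/4
  updated: d(BDZ,GHIQ)=407/12
6. join BDZ+GHIQ (d=407/12) ⇒ BDGHIQZ; edges |BDZ|=29/24, |GHIQ|=61/12
final tree: (((B:13/2,Z:13/2):37/4,D:63/4):29/24,((G:13/2,I:13/2):43/8,(H:2,Q:2):79/8):61/12)
total length: 1837/24

(((B:13/2,Z:13/2):37/4,D:63/4):29/24,((G:13/2,I:13/2):43/8,(H:2,Q:2):79/8):61/12)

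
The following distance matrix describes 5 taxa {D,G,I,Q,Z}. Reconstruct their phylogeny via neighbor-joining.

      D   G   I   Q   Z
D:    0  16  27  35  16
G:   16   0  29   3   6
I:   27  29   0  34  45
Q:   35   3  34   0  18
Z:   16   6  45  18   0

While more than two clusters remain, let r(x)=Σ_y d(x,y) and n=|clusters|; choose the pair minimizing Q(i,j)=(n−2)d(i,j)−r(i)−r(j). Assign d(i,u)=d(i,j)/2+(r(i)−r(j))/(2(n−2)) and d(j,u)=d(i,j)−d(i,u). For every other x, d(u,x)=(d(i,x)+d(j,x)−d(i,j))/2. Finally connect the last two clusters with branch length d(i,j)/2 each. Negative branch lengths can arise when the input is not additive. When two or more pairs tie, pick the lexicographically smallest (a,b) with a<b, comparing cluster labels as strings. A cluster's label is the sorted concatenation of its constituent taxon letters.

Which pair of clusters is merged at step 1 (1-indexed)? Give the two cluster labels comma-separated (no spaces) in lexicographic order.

D,I

iteration 1: select D,I (d=27, Q=-148); attach at lengths (20/3, 61/3); label the merged cluster DI
  updated: d(DI,G)=9, d(DI,Q)=21, d(DI,Z)=17
iteration 2: select DI,Z (d=17, Q=-54); attach at lengths (10, 7); label the merged cluster DIZ
  updated: d(DIZ,G)=-1, d(DIZ,Q)=11
iteration 3: select DIZ,G (d=-1, Q=-13); attach at lengths (7/2, -9/2); label the merged cluster DGIZ
  updated: d(DGIZ,Q)=15/2
iteration 4: select DGIZ,Q (d=15/2); attach at lengths (15/4, 15/4); label the merged cluster DGIQZ
final tree: ((((D:20/3,I:61/3):10,Z:7):7/2,G:-9/2):15/4,Q:15/4)
total length: 101/2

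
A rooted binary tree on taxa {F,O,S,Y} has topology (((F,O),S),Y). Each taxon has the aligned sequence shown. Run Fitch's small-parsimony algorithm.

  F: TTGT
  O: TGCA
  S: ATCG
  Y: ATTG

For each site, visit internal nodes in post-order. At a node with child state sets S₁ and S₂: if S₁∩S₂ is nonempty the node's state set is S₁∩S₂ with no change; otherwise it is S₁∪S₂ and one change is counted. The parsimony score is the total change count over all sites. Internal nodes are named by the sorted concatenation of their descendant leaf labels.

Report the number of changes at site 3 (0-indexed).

2

[col 0] FO: children F:{T}, O:{T} ∩→ {T}; cost 0
[col 0] FOS: children FO:{T}, S:{A} ∪→ {A,T}; cost 1
[col 0] FOSY: children FOS:{A,T}, Y:{A} ∩→ {A}; cost 0
[col 1] FO: children F:{T}, O:{G} ∪→ {G,T}; cost 1
[col 1] FOS: children FO:{G,T}, S:{T} ∩→ {T}; cost 0
[col 1] FOSY: children FOS:{T}, Y:{T} ∩→ {T}; cost 0
[col 2] FO: children F:{G}, O:{C} ∪→ {C,G}; cost 1
[col 2] FOS: children FO:{C,G}, S:{C} ∩→ {C}; cost 0
[col 2] FOSY: children FOS:{C}, Y:{T} ∪→ {C,T}; cost 1
[col 3] FO: children F:{T}, O:{A} ∪→ {A,T}; cost 1
[col 3] FOS: children FO:{A,T}, S:{G} ∪→ {A,G,T}; cost 1
[col 3] FOSY: children FOS:{A,G,T}, Y:{G} ∩→ {G}; cost 0
per-site changes: [1, 1, 2, 2]; total = 6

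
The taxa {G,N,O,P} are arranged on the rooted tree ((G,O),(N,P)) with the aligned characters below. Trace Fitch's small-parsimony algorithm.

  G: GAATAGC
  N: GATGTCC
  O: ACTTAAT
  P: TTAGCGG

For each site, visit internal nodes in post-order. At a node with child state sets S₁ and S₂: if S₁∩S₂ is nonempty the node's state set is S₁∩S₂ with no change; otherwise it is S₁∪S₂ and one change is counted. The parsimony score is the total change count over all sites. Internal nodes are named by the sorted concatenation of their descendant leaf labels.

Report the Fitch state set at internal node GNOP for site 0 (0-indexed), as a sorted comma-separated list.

[col 0] GO: children G:{G}, O:{A} ∪→ {A,G}; cost 1
[col 0] NP: children N:{G}, P:{T} ∪→ {G,T}; cost 1
[col 0] GNOP: children GO:{A,G}, NP:{G,T} ∩→ {G}; cost 0
[col 1] GO: children G:{A}, O:{C} ∪→ {A,C}; cost 1
[col 1] NP: children N:{A}, P:{T} ∪→ {A,T}; cost 1
[col 1] GNOP: children GO:{A,C}, NP:{A,T} ∩→ {A}; cost 0
[col 2] GO: children G:{A}, O:{T} ∪→ {A,T}; cost 1
[col 2] NP: children N:{T}, P:{A} ∪→ {A,T}; cost 1
[col 2] GNOP: children GO:{A,T}, NP:{A,T} ∩→ {A,T}; cost 0
[col 3] GO: children G:{T}, O:{T} ∩→ {T}; cost 0
[col 3] NP: children N:{G}, P:{G} ∩→ {G}; cost 0
[col 3] GNOP: children GO:{T}, NP:{G} ∪→ {G,T}; cost 1
[col 4] GO: children G:{A}, O:{A} ∩→ {A}; cost 0
[col 4] NP: children N:{T}, P:{C} ∪→ {C,T}; cost 1
[col 4] GNOP: children GO:{A}, NP:{C,T} ∪→ {A,C,T}; cost 1
[col 5] GO: children G:{G}, O:{A} ∪→ {A,G}; cost 1
[col 5] NP: children N:{C}, P:{G} ∪→ {C,G}; cost 1
[col 5] GNOP: children GO:{A,G}, NP:{C,G} ∩→ {G}; cost 0
[col 6] GO: children G:{C}, O:{T} ∪→ {C,T}; cost 1
[col 6] NP: children N:{C}, P:{G} ∪→ {C,G}; cost 1
[col 6] GNOP: children GO:{C,T}, NP:{C,G} ∩→ {C}; cost 0
per-site changes: [2, 2, 2, 1, 2, 2, 2]; total = 13

G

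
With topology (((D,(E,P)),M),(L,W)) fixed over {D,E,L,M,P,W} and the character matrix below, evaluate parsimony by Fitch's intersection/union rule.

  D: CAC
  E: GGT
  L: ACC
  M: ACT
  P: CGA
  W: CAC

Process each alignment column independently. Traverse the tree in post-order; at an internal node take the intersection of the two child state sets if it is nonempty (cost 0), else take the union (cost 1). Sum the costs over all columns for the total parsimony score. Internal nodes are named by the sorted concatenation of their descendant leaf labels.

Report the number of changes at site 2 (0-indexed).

3

site 0, node EP: E={G} ∪ P={C} → {C,G} (+1)
site 0, node DEP: D={C} ∩ EP={C,G} → {C} (+0)
site 0, node DEMP: DEP={C} ∪ M={A} → {A,C} (+1)
site 0, node LW: L={A} ∪ W={C} → {A,C} (+1)
site 0, node DELMPW: DEMP={A,C} ∩ LW={A,C} → {A,C} (+0)
site 1, node EP: E={G} ∩ P={G} → {G} (+0)
site 1, node DEP: D={A} ∪ EP={G} → {A,G} (+1)
site 1, node DEMP: DEP={A,G} ∪ M={C} → {A,C,G} (+1)
site 1, node LW: L={C} ∪ W={A} → {A,C} (+1)
site 1, node DELMPW: DEMP={A,C,G} ∩ LW={A,C} → {A,C} (+0)
site 2, node EP: E={T} ∪ P={A} → {A,T} (+1)
site 2, node DEP: D={C} ∪ EP={A,T} → {A,C,T} (+1)
site 2, node DEMP: DEP={A,C,T} ∩ M={T} → {T} (+0)
site 2, node LW: L={C} ∩ W={C} → {C} (+0)
site 2, node DELMPW: DEMP={T} ∪ LW={C} → {C,T} (+1)
per-site changes: [3, 3, 3]; total = 9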